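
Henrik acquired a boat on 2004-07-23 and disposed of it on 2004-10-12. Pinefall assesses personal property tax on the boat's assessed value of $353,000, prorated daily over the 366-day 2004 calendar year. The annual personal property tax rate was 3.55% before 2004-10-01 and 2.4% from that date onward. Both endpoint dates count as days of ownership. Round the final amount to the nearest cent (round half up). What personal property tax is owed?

$2,674.51

2004-07-23 to 2004-09-30: 70 days at 3.55% → $353,000 × 3.55% × 70/366 = $2,396.7350
2004-10-01 to 2004-10-12: 12 days at 2.4% → $353,000 × 2.4% × 12/366 = $277.7705
Total = $2,674.5055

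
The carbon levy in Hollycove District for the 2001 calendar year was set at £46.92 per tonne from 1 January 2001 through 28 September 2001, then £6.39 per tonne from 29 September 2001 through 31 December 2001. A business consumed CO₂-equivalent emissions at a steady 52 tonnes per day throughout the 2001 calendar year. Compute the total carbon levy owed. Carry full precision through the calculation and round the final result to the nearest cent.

£692,430.96

1 January – 28 September 2001: 271 days × 52 tonnes/day = 14,092 tonnes at £46.92/tonne → £661,196.64
29 September – 31 December 2001: 94 days × 52 tonnes/day = 4,888 tonnes at £6.39/tonne → £31,234.32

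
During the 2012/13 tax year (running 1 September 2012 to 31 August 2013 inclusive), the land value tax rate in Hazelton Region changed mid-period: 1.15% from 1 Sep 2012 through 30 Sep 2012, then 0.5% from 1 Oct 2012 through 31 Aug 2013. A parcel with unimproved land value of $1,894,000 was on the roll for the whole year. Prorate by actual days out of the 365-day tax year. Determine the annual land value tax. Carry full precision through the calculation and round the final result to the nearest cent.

$10,481.86

1 Sep – 30 Sep 2012: 30 days at 1.15% → $1,894,000 × 1.15% × 30/365 = $1,790.2192
1 Oct 2012 – 31 Aug 2013: 335 days at 0.5% → $1,894,000 × 0.5% × 335/365 = $8,691.6438
Total = $10,481.8630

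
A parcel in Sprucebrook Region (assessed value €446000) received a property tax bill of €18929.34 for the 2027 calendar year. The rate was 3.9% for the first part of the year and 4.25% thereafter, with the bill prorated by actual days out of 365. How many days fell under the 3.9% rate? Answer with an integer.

Let d = days at the first rate; then 365 − d days at the second rate.
€446000 × [3.9%·d + 4.25%·(365−d)] / 365 = €18929.34
Solving gives d = 6, so the new rate took effect on 7 Jan 2027.

6 days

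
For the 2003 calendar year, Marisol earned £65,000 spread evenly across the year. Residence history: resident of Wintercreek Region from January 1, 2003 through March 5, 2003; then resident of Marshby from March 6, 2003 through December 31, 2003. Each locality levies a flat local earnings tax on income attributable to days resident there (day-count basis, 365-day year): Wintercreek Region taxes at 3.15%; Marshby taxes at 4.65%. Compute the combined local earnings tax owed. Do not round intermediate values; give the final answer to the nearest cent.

Wintercreek Region, January 1 – March 5, 2003: 64 days → £65,000 × 3.15% × 64/365 = £359.0137
Marshby, March 6 – December 31, 2003: 301 days → £65,000 × 4.65% × 301/365 = £2,492.5274
Total = £2,851.5411

£2,851.54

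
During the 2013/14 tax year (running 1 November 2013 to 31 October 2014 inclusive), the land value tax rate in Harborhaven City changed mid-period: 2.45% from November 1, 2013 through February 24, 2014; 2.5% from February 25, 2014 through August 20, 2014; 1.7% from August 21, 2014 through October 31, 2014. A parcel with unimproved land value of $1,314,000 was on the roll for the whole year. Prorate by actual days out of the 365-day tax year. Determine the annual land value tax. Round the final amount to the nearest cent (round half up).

November 1, 2013 – February 24, 2014: 116 days at 2.45% → $1,314,000 × 2.45% × 116/365 = $10,231.2000
February 25 – August 20, 2014: 177 days at 2.5% → $1,314,000 × 2.5% × 177/365 = $15,930.0000
August 21 – October 31, 2014: 72 days at 1.7% → $1,314,000 × 1.7% × 72/365 = $4,406.4000
Total = $30,567.6000

$30,567.60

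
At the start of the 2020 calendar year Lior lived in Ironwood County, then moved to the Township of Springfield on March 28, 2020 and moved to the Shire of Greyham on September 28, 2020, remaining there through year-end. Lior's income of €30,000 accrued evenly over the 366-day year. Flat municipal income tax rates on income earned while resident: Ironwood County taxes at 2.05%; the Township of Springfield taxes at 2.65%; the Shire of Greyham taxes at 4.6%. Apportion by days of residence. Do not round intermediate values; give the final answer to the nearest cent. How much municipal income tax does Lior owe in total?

Ironwood County, January 1 – March 27, 2020: 87 days → €30,000 × 2.05% × 87/366 = €146.1885
The Township of Springfield, March 28 – September 27, 2020: 184 days → €30,000 × 2.65% × 184/366 = €399.6721
The Shire of Greyham, September 28 – December 31, 2020: 95 days → €30,000 × 4.6% × 95/366 = €358.1967
Total = €904.0574

€904.06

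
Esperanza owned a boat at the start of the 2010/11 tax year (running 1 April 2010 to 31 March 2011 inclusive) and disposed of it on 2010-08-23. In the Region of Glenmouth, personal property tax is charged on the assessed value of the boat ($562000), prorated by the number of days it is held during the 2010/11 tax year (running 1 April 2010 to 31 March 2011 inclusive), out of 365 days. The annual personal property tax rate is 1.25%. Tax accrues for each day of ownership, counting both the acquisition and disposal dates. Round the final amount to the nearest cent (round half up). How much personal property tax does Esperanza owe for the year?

Days held (2010-04-01 to 2010-08-23): 145 out of 365
Tax = $562000 × 1.25% × 145/365 = $2790.7534

$2790.75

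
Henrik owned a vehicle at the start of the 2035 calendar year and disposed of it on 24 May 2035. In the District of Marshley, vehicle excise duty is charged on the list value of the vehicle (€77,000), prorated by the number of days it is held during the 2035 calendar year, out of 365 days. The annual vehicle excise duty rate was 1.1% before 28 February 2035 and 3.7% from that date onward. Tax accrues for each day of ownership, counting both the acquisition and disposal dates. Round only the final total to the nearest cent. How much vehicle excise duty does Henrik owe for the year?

1 January – 27 February 2035: 58 days at 1.1% → €77,000 × 1.1% × 58/365 = €134.5918
28 February – 24 May 2035: 86 days at 3.7% → €77,000 × 3.7% × 86/365 = €671.2712
Total = €805.8630

€805.86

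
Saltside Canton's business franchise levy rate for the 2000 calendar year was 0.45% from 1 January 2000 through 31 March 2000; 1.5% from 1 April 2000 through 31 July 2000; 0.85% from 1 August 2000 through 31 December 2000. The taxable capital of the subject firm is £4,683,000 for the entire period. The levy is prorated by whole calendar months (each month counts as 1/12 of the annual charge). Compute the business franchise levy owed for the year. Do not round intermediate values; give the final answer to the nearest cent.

£45,269.00

1 January – 31 March 2000: 3 months at 0.45% → £4,683,000 × 0.45% × 3/12 = £5,268.3750
1 April – 31 July 2000: 4 months at 1.5% → £4,683,000 × 1.5% × 4/12 = £23,415.0000
1 August – 31 December 2000: 5 months at 0.85% → £4,683,000 × 0.85% × 5/12 = £16,585.6250
Total = £45,269.0000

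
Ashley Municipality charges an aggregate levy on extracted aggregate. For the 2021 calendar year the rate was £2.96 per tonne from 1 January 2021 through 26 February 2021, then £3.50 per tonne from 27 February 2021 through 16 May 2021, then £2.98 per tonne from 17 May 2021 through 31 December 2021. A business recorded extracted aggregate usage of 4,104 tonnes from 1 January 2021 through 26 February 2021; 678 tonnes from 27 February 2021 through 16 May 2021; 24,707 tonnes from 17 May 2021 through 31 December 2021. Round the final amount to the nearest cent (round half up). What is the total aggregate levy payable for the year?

1 January – 26 February 2021: 4,104 tonnes at £2.96/tonne → £12,147.84
27 February – 16 May 2021: 678 tonnes at £3.50/tonne → £2,373.00
17 May – 31 December 2021: 24,707 tonnes at £2.98/tonne → £73,626.86

£88,147.70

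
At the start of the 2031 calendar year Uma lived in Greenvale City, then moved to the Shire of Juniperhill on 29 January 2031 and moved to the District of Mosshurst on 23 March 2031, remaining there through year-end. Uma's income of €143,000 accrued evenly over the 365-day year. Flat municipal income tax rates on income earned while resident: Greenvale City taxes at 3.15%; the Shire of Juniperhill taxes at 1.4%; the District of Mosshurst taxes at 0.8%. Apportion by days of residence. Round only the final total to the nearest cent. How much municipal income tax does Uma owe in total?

Greenvale City, 1 January – 28 January 2031: 28 days → €143,000 × 3.15% × 28/365 = €345.5507
The Shire of Juniperhill, 29 January – 22 March 2031: 53 days → €143,000 × 1.4% × 53/365 = €290.7014
The District of Mosshurst, 23 March – 31 December 2031: 284 days → €143,000 × 0.8% × 284/365 = €890.1260
Total = €1,526.3781

€1,526.38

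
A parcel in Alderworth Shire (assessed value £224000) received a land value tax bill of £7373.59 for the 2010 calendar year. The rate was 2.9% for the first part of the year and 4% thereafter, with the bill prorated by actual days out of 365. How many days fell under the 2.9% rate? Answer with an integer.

235 days

Let d = days at the first rate; then 365 − d days at the second rate.
£224000 × [2.9%·d + 4%·(365−d)] / 365 = £7373.59
Solving gives d = 235, so the new rate took effect on August 24, 2010.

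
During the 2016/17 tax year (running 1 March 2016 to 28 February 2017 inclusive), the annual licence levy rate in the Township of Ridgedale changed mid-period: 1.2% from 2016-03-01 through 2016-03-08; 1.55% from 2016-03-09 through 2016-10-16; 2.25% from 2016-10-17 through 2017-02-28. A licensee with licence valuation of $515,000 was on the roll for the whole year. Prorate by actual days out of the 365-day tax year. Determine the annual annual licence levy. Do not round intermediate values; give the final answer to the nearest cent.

$9,276.35

2016-03-01 to 2016-03-08: 8 days at 1.2% → $515,000 × 1.2% × 8/365 = $135.4521
2016-03-09 to 2016-10-16: 222 days at 1.55% → $515,000 × 1.55% × 222/365 = $4,855.1096
2016-10-17 to 2017-02-28: 135 days at 2.25% → $515,000 × 2.25% × 135/365 = $4,285.7877
Total = $9,276.3493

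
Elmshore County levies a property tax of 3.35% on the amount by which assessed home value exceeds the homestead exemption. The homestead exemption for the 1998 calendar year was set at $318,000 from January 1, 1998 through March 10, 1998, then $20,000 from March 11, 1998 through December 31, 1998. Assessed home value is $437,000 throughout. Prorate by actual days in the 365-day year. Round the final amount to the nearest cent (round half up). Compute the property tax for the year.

$12,082.30

January 1 – March 10, 1998: 69 days, exemption $318,000 → ($437,000 − $318,000) × 3.35% × 69/365 = $753.6123
March 11 – December 31, 1998: 296 days, exemption $20,000 → ($437,000 − $20,000) × 3.35% × 296/365 = $11,328.6904
Total = $12,082.3027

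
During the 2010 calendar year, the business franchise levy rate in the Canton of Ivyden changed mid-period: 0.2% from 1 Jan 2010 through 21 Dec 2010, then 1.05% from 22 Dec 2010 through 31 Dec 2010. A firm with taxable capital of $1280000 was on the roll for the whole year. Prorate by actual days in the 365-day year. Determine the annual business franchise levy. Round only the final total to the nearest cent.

1 Jan – 21 Dec 2010: 355 days at 0.2% → $1280000 × 0.2% × 355/365 = $2489.8630
22 Dec – 31 Dec 2010: 10 days at 1.05% → $1280000 × 1.05% × 10/365 = $368.2192
Total = $2858.0822

$2858.08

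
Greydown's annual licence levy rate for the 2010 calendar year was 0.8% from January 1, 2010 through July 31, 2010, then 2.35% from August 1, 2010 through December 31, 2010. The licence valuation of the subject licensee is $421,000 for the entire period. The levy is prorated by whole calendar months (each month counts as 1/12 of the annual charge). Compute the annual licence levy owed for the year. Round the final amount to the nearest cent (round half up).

January 1 – July 31, 2010: 7 months at 0.8% → $421,000 × 0.8% × 7/12 = $1,964.6667
August 1 – December 31, 2010: 5 months at 2.35% → $421,000 × 2.35% × 5/12 = $4,122.2917
Total = $6,086.9583

$6,086.96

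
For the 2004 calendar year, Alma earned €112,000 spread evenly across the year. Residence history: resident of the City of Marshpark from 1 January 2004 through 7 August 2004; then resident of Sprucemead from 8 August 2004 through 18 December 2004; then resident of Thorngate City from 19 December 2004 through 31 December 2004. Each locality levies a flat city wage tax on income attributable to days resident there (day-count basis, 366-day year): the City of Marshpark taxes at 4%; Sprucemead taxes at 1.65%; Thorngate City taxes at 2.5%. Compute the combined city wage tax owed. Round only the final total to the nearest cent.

The City of Marshpark, 1 January – 7 August 2004: 220 days → €112,000 × 4% × 220/366 = €2,692.8962
Sprucemead, 8 August – 18 December 2004: 133 days → €112,000 × 1.65% × 133/366 = €671.5410
Thorngate City, 19 December – 31 December 2004: 13 days → €112,000 × 2.5% × 13/366 = €99.4536
Total = €3,463.8907

€3,463.89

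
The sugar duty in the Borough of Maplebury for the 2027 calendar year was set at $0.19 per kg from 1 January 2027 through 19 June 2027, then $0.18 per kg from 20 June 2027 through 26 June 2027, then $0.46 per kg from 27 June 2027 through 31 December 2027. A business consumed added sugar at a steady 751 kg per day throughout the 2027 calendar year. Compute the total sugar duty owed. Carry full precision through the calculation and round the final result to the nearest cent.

$90,150.04

1 January – 19 June 2027: 170 days × 751 kg/day = 127,670 kg at $0.19/kg → $24,257.30
20 June – 26 June 2027: 7 days × 751 kg/day = 5,257 kg at $0.18/kg → $946.26
27 June – 31 December 2027: 188 days × 751 kg/day = 141,188 kg at $0.46/kg → $64,946.48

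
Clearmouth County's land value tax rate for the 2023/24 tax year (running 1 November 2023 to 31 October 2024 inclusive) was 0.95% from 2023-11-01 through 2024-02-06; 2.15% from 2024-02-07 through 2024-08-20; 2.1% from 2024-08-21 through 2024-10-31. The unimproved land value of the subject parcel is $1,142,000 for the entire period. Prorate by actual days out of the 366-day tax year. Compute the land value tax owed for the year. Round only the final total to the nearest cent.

$20,771.30

2023-11-01 to 2024-02-06: 98 days at 0.95% → $1,142,000 × 0.95% × 98/366 = $2,904.9235
2024-02-07 to 2024-08-20: 196 days at 2.15% → $1,142,000 × 2.15% × 196/366 = $13,148.6011
2024-08-21 to 2024-10-31: 72 days at 2.1% → $1,142,000 × 2.1% × 72/366 = $4,717.7705
Total = $20,771.2951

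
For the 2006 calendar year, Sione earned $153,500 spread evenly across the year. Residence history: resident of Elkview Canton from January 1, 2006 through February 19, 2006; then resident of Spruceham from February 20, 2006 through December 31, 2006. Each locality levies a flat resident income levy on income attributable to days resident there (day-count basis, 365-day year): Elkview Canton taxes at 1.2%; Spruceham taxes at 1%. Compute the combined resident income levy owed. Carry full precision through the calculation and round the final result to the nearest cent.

$1,577.05

Elkview Canton, January 1 – February 19, 2006: 50 days → $153,500 × 1.2% × 50/365 = $252.3288
Spruceham, February 20 – December 31, 2006: 315 days → $153,500 × 1% × 315/365 = $1,324.7260
Total = $1,577.0548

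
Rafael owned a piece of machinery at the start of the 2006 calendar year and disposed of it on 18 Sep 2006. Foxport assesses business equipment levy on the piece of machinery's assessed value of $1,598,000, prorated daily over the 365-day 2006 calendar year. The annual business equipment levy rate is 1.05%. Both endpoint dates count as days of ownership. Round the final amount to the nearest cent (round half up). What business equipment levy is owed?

$11,998.13

Days held (1 Jan – 18 Sep 2006): 261 out of 365
Tax = $1,598,000 × 1.05% × 261/365 = $11,998.1342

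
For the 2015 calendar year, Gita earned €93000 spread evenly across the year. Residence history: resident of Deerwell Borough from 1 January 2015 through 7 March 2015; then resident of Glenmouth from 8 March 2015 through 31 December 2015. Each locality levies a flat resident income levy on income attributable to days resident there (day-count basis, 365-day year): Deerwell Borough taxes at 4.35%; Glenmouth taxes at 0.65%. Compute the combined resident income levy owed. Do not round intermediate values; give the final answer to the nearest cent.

€1226.71

Deerwell Borough, 1 January – 7 March 2015: 66 days → €93000 × 4.35% × 66/365 = €731.5151
Glenmouth, 8 March – 31 December 2015: 299 days → €93000 × 0.65% × 299/365 = €495.1932
Total = €1226.7082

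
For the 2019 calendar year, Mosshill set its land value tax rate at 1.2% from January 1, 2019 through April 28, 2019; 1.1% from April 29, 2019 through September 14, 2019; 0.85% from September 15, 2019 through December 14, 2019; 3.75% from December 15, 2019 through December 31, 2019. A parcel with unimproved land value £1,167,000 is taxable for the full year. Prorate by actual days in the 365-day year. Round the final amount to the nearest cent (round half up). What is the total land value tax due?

January 1 – April 28, 2019: 118 days at 1.2% → £1,167,000 × 1.2% × 118/365 = £4,527.3205
April 29 – September 14, 2019: 139 days at 1.1% → £1,167,000 × 1.1% × 139/365 = £4,888.6110
September 15 – December 14, 2019: 91 days at 0.85% → £1,167,000 × 0.85% × 91/365 = £2,473.0808
December 15 – December 31, 2019: 17 days at 3.75% → £1,167,000 × 3.75% × 17/365 = £2,038.2534
Total = £13,927.2658

£13,927.27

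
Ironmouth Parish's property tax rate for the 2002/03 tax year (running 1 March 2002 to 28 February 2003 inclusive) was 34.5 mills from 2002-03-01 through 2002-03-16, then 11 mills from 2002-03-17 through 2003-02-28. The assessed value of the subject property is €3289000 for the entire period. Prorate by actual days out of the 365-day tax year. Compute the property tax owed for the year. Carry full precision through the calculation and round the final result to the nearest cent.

€39567.12

2002-03-01 to 2002-03-16: 16 days at 34.5 mills → €3289000 × 3.45% × 16/365 = €4974.0493
2002-03-17 to 2003-02-28: 349 days at 11 mills → €3289000 × 1.1% × 349/365 = €34593.0712
Total = €39567.1205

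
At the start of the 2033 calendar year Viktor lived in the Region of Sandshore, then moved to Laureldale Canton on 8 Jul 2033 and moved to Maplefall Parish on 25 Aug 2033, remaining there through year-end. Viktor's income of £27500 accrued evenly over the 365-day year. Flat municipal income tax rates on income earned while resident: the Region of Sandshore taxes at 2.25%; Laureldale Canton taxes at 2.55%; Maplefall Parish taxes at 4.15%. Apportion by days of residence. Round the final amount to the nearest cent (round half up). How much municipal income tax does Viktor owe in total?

The Region of Sandshore, 1 Jan – 7 Jul 2033: 188 days → £27500 × 2.25% × 188/365 = £318.6986
Laureldale Canton, 8 Jul – 24 Aug 2033: 48 days → £27500 × 2.55% × 48/365 = £92.2192
Maplefall Parish, 25 Aug – 31 Dec 2033: 129 days → £27500 × 4.15% × 129/365 = £403.3459
Total = £814.2637

£814.26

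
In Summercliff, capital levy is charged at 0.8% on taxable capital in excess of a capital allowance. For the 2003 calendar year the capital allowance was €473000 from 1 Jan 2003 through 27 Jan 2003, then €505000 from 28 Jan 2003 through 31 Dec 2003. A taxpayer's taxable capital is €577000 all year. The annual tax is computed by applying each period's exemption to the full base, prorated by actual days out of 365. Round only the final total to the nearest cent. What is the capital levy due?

€594.94

1 Jan – 27 Jan 2003: 27 days, exemption €473000 → (€577000 − €473000) × 0.8% × 27/365 = €61.5452
28 Jan – 31 Dec 2003: 338 days, exemption €505000 → (€577000 − €505000) × 0.8% × 338/365 = €533.3918
Total = €594.9370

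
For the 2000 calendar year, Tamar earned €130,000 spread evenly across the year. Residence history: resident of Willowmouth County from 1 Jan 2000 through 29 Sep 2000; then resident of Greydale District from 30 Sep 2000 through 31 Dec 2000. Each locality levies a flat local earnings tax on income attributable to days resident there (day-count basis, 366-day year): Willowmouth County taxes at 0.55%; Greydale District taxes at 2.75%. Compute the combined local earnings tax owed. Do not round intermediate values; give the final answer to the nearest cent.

Willowmouth County, 1 Jan – 29 Sep 2000: 273 days → €130,000 × 0.55% × 273/366 = €533.3197
Greydale District, 30 Sep – 31 Dec 2000: 93 days → €130,000 × 2.75% × 93/366 = €908.4016
Total = €1,441.7213

€1,441.72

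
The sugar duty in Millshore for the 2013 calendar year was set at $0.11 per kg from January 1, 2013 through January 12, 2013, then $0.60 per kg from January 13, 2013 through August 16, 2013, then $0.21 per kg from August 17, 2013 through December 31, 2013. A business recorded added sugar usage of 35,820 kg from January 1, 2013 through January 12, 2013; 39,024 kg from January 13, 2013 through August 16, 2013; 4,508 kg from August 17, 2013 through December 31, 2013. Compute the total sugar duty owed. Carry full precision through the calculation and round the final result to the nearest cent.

$28,301.28

January 1 – January 12, 2013: 35,820 kg at $0.11/kg → $3,940.20
January 13 – August 16, 2013: 39,024 kg at $0.60/kg → $23,414.40
August 17 – December 31, 2013: 4,508 kg at $0.21/kg → $946.68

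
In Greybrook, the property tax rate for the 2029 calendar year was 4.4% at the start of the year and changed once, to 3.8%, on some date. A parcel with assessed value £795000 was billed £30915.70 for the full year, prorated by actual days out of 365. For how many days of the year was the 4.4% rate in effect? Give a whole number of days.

54 days

Let d = days at the first rate; then 365 − d days at the second rate.
£795000 × [4.4%·d + 3.8%·(365−d)] / 365 = £30915.70
Solving gives d = 54, so the new rate took effect on 24 February 2029.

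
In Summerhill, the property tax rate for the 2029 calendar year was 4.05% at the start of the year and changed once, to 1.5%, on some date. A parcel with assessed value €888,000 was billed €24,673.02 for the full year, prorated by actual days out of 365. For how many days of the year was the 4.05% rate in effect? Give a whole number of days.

Let d = days at the first rate; then 365 − d days at the second rate.
€888,000 × [4.05%·d + 1.5%·(365−d)] / 365 = €24,673.02
Solving gives d = 183, so the new rate took effect on 3 July 2029.

183 days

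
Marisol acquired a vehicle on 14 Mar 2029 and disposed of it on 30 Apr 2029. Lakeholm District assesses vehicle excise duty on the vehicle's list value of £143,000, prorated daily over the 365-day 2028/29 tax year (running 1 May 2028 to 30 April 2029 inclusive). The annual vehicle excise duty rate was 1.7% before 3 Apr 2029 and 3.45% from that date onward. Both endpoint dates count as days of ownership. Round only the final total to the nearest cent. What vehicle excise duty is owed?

14 Mar – 2 Apr 2029: 20 days at 1.7% → £143,000 × 1.7% × 20/365 = £133.2055
3 Apr – 30 Apr 2029: 28 days at 3.45% → £143,000 × 3.45% × 28/365 = £378.4603
Total = £511.6658

£511.67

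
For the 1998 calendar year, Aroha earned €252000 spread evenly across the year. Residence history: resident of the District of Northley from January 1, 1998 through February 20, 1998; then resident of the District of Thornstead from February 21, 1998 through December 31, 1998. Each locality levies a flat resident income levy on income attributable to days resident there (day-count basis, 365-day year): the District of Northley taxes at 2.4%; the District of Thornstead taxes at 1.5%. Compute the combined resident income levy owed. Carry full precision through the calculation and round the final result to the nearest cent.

The District of Northley, January 1 – February 20, 1998: 51 days → €252000 × 2.4% × 51/365 = €845.0630
The District of Thornstead, February 21 – December 31, 1998: 314 days → €252000 × 1.5% × 314/365 = €3251.8356
Total = €4096.8986

€4096.90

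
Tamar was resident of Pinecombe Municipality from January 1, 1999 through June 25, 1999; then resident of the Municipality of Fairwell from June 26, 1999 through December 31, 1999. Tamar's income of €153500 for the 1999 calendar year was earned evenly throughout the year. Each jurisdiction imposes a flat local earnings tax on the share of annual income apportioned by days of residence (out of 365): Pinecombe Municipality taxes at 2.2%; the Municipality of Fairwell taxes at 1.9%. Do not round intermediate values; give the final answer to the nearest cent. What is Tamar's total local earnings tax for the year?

Pinecombe Municipality, January 1 – June 25, 1999: 176 days → €153500 × 2.2% × 176/365 = €1628.3616
The Municipality of Fairwell, June 26 – December 31, 1999: 189 days → €153500 × 1.9% × 189/365 = €1510.1877
Total = €3138.5493

€3138.55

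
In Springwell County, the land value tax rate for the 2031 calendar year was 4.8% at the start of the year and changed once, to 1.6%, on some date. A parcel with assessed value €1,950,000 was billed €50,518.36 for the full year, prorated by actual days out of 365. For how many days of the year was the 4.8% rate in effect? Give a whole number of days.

113 days

Let d = days at the first rate; then 365 − d days at the second rate.
€1,950,000 × [4.8%·d + 1.6%·(365−d)] / 365 = €50,518.36
Solving gives d = 113, so the new rate took effect on April 24, 2031.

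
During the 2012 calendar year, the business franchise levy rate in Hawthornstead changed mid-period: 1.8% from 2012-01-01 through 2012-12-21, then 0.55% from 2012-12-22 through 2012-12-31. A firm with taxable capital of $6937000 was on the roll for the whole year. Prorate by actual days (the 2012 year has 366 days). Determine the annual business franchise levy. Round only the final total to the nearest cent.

2012-01-01 to 2012-12-21: 356 days at 1.8% → $6937000 × 1.8% × 356/366 = $121454.3607
2012-12-22 to 2012-12-31: 10 days at 0.55% → $6937000 × 0.55% × 10/366 = $1042.4454
Total = $122496.8060

$122496.81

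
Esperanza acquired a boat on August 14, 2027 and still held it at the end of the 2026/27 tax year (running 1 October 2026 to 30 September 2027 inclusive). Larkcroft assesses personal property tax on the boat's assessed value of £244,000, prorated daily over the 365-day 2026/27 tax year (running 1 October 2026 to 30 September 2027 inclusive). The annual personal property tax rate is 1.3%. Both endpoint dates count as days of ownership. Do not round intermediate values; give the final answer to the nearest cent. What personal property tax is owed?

Days held (August 14 – September 30, 2027): 48 out of 365
Tax = £244,000 × 1.3% × 48/365 = £417.1397

£417.14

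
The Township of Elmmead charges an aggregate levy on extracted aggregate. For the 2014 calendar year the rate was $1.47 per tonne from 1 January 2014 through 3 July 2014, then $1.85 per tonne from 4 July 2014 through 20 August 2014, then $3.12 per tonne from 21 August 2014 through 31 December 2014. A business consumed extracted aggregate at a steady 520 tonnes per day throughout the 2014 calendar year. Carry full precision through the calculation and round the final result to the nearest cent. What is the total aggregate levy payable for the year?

$402,604.80

1 January – 3 July 2014: 184 days × 520 tonnes/day = 95,680 tonnes at $1.47/tonne → $140,649.60
4 July – 20 August 2014: 48 days × 520 tonnes/day = 24,960 tonnes at $1.85/tonne → $46,176.00
21 August – 31 December 2014: 133 days × 520 tonnes/day = 69,160 tonnes at $3.12/tonne → $215,779.20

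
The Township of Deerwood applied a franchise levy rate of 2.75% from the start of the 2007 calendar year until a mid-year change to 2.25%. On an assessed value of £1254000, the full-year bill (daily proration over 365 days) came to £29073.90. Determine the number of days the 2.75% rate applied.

Let d = days at the first rate; then 365 − d days at the second rate.
£1254000 × [2.75%·d + 2.25%·(365−d)] / 365 = £29073.90
Solving gives d = 50, so the new rate took effect on 20 Feb 2007.

50 days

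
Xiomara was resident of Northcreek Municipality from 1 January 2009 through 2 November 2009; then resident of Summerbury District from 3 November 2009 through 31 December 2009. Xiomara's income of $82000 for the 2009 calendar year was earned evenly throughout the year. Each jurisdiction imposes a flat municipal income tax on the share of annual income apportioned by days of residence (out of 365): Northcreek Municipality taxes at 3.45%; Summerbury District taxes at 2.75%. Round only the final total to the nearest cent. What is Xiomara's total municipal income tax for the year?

Northcreek Municipality, 1 January – 2 November 2009: 306 days → $82000 × 3.45% × 306/365 = $2371.7096
Summerbury District, 3 November – 31 December 2009: 59 days → $82000 × 2.75% × 59/365 = $364.5068
Total = $2736.2164

$2736.22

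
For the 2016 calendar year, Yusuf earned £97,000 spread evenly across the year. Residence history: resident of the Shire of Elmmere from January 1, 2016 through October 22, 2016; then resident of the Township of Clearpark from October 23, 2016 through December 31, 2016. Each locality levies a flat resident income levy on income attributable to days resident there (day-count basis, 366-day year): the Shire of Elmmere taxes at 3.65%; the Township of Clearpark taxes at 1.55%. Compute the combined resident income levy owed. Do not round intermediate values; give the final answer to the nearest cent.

The Shire of Elmmere, January 1 – October 22, 2016: 296 days → £97,000 × 3.65% × 296/366 = £2,863.3552
The Township of Clearpark, October 23 – December 31, 2016: 70 days → £97,000 × 1.55% × 70/366 = £287.5546
Total = £3,150.9098

£3,150.91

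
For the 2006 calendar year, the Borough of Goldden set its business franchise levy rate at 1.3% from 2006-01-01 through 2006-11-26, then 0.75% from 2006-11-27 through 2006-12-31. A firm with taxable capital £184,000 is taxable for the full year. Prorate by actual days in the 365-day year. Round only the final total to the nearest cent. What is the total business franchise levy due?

2006-01-01 to 2006-11-26: 330 days at 1.3% → £184,000 × 1.3% × 330/365 = £2,162.6301
2006-11-27 to 2006-12-31: 35 days at 0.75% → £184,000 × 0.75% × 35/365 = £132.3288
Total = £2,294.9589

£2,294.96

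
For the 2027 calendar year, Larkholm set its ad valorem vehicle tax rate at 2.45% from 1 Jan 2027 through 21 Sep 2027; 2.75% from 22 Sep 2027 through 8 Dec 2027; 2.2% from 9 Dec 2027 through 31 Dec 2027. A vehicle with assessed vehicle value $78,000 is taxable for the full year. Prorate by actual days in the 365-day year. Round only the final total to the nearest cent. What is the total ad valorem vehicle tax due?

$1,948.72

1 Jan – 21 Sep 2027: 264 days at 2.45% → $78,000 × 2.45% × 264/365 = $1,382.2027
22 Sep – 8 Dec 2027: 78 days at 2.75% → $78,000 × 2.75% × 78/365 = $458.3836
9 Dec – 31 Dec 2027: 23 days at 2.2% → $78,000 × 2.2% × 23/365 = $108.1315
Total = $1,948.7178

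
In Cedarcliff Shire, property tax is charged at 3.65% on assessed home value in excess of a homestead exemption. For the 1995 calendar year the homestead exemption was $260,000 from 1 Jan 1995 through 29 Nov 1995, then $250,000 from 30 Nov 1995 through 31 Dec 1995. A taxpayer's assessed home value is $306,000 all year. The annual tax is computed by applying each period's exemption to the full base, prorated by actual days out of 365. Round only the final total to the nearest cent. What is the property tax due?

$1,711.00

1 Jan – 29 Nov 1995: 333 days, exemption $260,000 → ($306,000 − $260,000) × 3.65% × 333/365 = $1,531.8000
30 Nov – 31 Dec 1995: 32 days, exemption $250,000 → ($306,000 − $250,000) × 3.65% × 32/365 = $179.2000
Total = $1,711.0000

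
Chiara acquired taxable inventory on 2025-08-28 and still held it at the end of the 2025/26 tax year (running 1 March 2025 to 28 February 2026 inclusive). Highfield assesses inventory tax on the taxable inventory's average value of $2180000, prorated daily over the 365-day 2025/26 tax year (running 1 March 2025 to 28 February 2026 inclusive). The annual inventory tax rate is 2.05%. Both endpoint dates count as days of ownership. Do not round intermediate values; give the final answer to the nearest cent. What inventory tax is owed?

$22651.10

Days held (2025-08-28 to 2026-02-28): 185 out of 365
Tax = $2180000 × 2.05% × 185/365 = $22651.0959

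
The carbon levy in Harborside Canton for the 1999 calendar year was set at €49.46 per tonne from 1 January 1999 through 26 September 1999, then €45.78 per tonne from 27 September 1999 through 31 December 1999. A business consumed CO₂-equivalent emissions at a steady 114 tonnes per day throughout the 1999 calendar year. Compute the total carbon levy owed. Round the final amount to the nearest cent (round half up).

1 January – 26 September 1999: 269 days × 114 tonnes/day = 30,666 tonnes at €49.46/tonne → €1,516,740.36
27 September – 31 December 1999: 96 days × 114 tonnes/day = 10,944 tonnes at €45.78/tonne → €501,016.32

€2,017,756.68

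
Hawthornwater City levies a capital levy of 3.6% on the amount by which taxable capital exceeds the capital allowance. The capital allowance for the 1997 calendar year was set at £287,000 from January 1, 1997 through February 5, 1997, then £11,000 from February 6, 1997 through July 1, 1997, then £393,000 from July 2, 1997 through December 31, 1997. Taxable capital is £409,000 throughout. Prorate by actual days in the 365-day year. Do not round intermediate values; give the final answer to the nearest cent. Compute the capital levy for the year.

£6,453.17

January 1 – February 5, 1997: 36 days, exemption £287,000 → (£409,000 − £287,000) × 3.6% × 36/365 = £433.1836
February 6 – July 1, 1997: 146 days, exemption £11,000 → (£409,000 − £11,000) × 3.6% × 146/365 = £5,731.2000
July 2 – December 31, 1997: 183 days, exemption £393,000 → (£409,000 − £393,000) × 3.6% × 183/365 = £288.7890
Total = £6,453.1726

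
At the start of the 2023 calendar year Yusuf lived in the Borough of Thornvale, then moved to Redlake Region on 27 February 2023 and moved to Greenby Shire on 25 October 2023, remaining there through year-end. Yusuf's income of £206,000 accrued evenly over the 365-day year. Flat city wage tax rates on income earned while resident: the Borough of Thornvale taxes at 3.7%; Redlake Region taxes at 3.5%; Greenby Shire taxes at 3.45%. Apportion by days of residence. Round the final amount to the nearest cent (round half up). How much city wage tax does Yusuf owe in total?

£7,255.15

The Borough of Thornvale, 1 January – 26 February 2023: 57 days → £206,000 × 3.7% × 57/365 = £1,190.2849
Redlake Region, 27 February – 24 October 2023: 240 days → £206,000 × 3.5% × 240/365 = £4,740.8219
Greenby Shire, 25 October – 31 December 2023: 68 days → £206,000 × 3.45% × 68/365 = £1,324.0438
Total = £7,255.1507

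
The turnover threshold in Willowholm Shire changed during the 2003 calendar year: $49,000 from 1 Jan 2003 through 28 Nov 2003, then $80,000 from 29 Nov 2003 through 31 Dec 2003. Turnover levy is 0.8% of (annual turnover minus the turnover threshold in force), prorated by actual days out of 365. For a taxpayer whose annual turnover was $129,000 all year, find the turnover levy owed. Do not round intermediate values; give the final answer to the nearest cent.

1 Jan – 28 Nov 2003: 332 days, exemption $49,000 → ($129,000 − $49,000) × 0.8% × 332/365 = $582.1370
29 Nov – 31 Dec 2003: 33 days, exemption $80,000 → ($129,000 − $80,000) × 0.8% × 33/365 = $35.4411
Total = $617.5781

$617.58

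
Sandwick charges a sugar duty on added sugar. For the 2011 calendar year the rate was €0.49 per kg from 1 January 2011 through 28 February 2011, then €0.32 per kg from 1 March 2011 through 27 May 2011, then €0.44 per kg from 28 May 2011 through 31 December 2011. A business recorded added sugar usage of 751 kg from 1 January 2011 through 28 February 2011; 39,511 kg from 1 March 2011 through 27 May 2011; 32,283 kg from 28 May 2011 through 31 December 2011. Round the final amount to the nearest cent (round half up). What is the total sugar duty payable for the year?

€27216.03

1 January – 28 February 2011: 751 kg at €0.49/kg → €367.99
1 March – 27 May 2011: 39,511 kg at €0.32/kg → €12643.52
28 May – 31 December 2011: 32,283 kg at €0.44/kg → €14204.52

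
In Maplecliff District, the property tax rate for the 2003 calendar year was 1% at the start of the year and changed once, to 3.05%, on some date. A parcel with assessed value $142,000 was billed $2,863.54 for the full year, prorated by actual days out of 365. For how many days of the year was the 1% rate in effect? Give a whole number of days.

184 days

Let d = days at the first rate; then 365 − d days at the second rate.
$142,000 × [1%·d + 3.05%·(365−d)] / 365 = $2,863.54
Solving gives d = 184, so the new rate took effect on 4 July 2003.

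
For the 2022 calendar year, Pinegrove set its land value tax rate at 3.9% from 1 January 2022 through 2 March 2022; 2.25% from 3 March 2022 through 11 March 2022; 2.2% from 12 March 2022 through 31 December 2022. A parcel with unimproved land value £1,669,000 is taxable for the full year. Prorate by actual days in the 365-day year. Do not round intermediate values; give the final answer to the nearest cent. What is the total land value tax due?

£41,480.37

1 January – 2 March 2022: 61 days at 3.9% → £1,669,000 × 3.9% × 61/365 = £10,878.2219
3 March – 11 March 2022: 9 days at 2.25% → £1,669,000 × 2.25% × 9/365 = £925.9521
12 March – 31 December 2022: 295 days at 2.2% → £1,669,000 × 2.2% × 295/365 = £29,676.1918
Total = £41,480.3658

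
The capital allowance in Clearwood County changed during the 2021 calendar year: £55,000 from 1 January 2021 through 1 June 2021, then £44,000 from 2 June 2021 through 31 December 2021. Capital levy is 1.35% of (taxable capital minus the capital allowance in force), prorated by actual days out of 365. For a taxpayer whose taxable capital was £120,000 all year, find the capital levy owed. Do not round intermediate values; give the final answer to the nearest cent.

1 January – 1 June 2021: 152 days, exemption £55,000 → (£120,000 − £55,000) × 1.35% × 152/365 = £365.4247
2 June – 31 December 2021: 213 days, exemption £44,000 → (£120,000 − £44,000) × 1.35% × 213/365 = £598.7342
Total = £964.1589

£964.16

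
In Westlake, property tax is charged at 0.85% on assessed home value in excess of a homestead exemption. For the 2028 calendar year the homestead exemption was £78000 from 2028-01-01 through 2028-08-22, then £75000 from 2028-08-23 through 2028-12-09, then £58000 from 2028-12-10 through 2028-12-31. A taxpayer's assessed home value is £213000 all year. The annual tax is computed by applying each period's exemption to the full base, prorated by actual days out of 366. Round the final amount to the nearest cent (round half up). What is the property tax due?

2028-01-01 to 2028-08-22: 235 days, exemption £78000 → (£213000 − £78000) × 0.85% × 235/366 = £736.7828
2028-08-23 to 2028-12-09: 109 days, exemption £75000 → (£213000 − £75000) × 0.85% × 109/366 = £349.3361
2028-12-10 to 2028-12-31: 22 days, exemption £58000 → (£213000 − £58000) × 0.85% × 22/366 = £79.1940
Total = £1165.3128

£1165.31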